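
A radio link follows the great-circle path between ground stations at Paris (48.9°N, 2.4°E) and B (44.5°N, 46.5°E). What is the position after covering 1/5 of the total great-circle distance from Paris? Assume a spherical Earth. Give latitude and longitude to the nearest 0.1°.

Convert each endpoint to a unit vector on the sphere (x = cos φ cos λ, y = cos φ sin λ, z = sin φ).
The central angle between the endpoints is δ = arccos(p₁·p₂) ≈ 0.526 rad (30.1°).
Interpolate at f = 1/5 with slerp weights a = sin((1−f)δ)/sin δ ≈ 0.814, b = sin(fδ)/sin δ ≈ 0.209.
p = a·p₁ + b·p₂ ≈ (0.637, 0.131, 0.760); φ = arcsin(p_z) ≈ 49.44°, λ = atan2(p_y, p_x) ≈ 11.59°.

≈ (49.4°N, 11.6°E)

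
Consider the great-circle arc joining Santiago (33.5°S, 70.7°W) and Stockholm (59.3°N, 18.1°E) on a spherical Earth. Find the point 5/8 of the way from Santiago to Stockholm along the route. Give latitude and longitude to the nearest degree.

≈ 30°N, 31°W

The haversine formula gives a central angle δ ≈ 2.055 rad (117.8°) between the endpoints.
Interpolate at f = 5/8 with slerp weights a = sin((1−f)δ)/sin δ ≈ 0.787, b = sin(fδ)/sin δ ≈ 1.084.
p = a·p₁ + b·p₂ ≈ (0.743, -0.448, 0.498); φ = arcsin(p_z) ≈ 29.84°, λ = atan2(p_y, p_x) ≈ -31.07°.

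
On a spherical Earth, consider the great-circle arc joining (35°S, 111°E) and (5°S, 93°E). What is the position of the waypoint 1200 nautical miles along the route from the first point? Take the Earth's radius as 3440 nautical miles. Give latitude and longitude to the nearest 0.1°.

≈ (17.7°S, 99.7°E)

Write both endpoints as unit vectors p₁, p₂ with components (cos φ cos λ, cos φ sin λ, sin φ).
The central angle between the endpoints is δ = arccos(p₁·p₂) ≈ 0.599 rad (34.3°). The total great-circle distance is δ·R ≈ 0.599 × 3440 ≈ 2059 nmi, so the target fraction is f = 1200/2059 ≈ 0.583.
Interpolate at f ≈ 0.583 with slerp weights a = sin((1−f)δ)/sin δ ≈ 0.439, b = sin(fδ)/sin δ ≈ 0.607.
p = a·p₁ + b·p₂ ≈ (-0.160, 0.939, -0.305); φ = arcsin(p_z) ≈ -17.73°, λ = atan2(p_y, p_x) ≈ 99.70°.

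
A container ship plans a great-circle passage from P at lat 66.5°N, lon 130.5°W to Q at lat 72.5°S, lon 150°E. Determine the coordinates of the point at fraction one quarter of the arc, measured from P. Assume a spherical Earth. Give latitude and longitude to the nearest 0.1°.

≈ lat 32.2°N, lon 154.3°W

Convert each endpoint to a unit vector on the sphere (x = cos φ cos λ, y = cos φ sin λ, z = sin φ).
The central angle between the endpoints is δ = arccos(p₁·p₂) ≈ 2.592 rad (148.5°).
Interpolate at f = 1/4 with slerp weights a = sin((1−f)δ)/sin δ ≈ 1.783, b = sin(fδ)/sin δ ≈ 1.156.
p = a·p₁ + b·p₂ ≈ (-0.763, -0.367, 0.533); φ = arcsin(p_z) ≈ 32.19°, λ = atan2(p_y, p_x) ≈ -154.31°.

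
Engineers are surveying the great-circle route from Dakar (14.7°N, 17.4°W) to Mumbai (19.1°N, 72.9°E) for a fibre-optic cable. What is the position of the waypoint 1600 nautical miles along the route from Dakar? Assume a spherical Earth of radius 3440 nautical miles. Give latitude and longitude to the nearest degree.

≈ (21°N, 10°E)

The haversine formula gives a central angle δ ≈ 1.492 rad (85.5°) between the endpoints. The total great-circle distance is δ·R ≈ 1.492 × 3440 ≈ 5134 nmi, so the target fraction is f = 1600/5134 ≈ 0.312.
Interpolate at f ≈ 0.312 with slerp weights a = sin((1−f)δ)/sin δ ≈ 0.859, b = sin(fδ)/sin δ ≈ 0.450.
p = a·p₁ + b·p₂ ≈ (0.917, 0.158, 0.365); φ = arcsin(p_z) ≈ 21.41°, λ = atan2(p_y, p_x) ≈ 9.77°.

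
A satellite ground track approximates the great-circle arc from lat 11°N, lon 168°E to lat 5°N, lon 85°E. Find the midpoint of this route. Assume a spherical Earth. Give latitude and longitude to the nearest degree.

≈ lat 11°N, lon 126°E

Convert each endpoint to a unit vector on the sphere (x = cos φ cos λ, y = cos φ sin λ, z = sin φ).
The central angle between the endpoints is δ = arccos(p₁·p₂) ≈ 1.435 rad (82.2°).
Interpolate at f = 1/2 with slerp weights a = sin((1−f)δ)/sin δ ≈ 0.663, b = sin(fδ)/sin δ ≈ 0.663.
p = a·p₁ + b·p₂ ≈ (-0.579, 0.794, 0.184); φ = arcsin(p_z) ≈ 10.63°, λ = atan2(p_y, p_x) ≈ 126.13°.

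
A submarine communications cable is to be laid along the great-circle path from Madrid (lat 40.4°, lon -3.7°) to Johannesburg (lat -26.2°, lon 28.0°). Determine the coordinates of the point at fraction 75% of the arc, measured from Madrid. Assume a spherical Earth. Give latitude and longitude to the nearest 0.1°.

Convert each endpoint to a unit vector on the sphere (x = cos φ cos λ, y = cos φ sin λ, z = sin φ).
The central angle between the endpoints is δ = arccos(p₁·p₂) ≈ 1.271 rad (72.8°).
Interpolate at f = 0.75 with slerp weights a = sin((1−f)δ)/sin δ ≈ 0.327, b = sin(fδ)/sin δ ≈ 0.853.
p = a·p₁ + b·p₂ ≈ (0.925, 0.343, -0.165); φ = arcsin(p_z) ≈ -9.49°, λ = atan2(p_y, p_x) ≈ 20.38°.

≈ lat -9.5°, lon 20.4°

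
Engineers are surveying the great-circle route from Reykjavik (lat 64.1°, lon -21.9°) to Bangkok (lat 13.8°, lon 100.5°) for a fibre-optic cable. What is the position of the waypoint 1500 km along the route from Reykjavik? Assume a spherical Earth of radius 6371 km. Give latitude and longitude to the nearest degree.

Convert each endpoint to a unit vector on the sphere (x = cos φ cos λ, y = cos φ sin λ, z = sin φ).
The central angle between the endpoints is δ = arccos(p₁·p₂) ≈ 1.584 rad (90.7°). The total great-circle distance is δ·R ≈ 1.584 × 6371 ≈ 10089 km, so the target fraction is f = 1500/10089 ≈ 0.149.
Interpolate at f ≈ 0.149 with slerp weights a = sin((1−f)δ)/sin δ ≈ 0.975, b = sin(fδ)/sin δ ≈ 0.233.
p = a·p₁ + b·p₂ ≈ (0.354, 0.064, 0.933); φ = arcsin(p_z) ≈ 68.92°, λ = atan2(p_y, p_x) ≈ 10.22°.

≈ lat 69°, lon 10°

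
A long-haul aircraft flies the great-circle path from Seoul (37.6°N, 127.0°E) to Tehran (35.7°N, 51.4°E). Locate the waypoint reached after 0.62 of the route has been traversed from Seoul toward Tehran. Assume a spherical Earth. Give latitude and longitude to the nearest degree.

Convert each endpoint to a unit vector on the sphere (x = cos φ cos λ, y = cos φ sin λ, z = sin φ).
The central angle between the endpoints is δ = arccos(p₁·p₂) ≈ 1.029 rad (58.9°).
Interpolate at f = 0.62 with slerp weights a = sin((1−f)δ)/sin δ ≈ 0.445, b = sin(fδ)/sin δ ≈ 0.695.
p = a·p₁ + b·p₂ ≈ (0.140, 0.723, 0.677); φ = arcsin(p_z) ≈ 42.61°, λ = atan2(p_y, p_x) ≈ 79.03°.

≈ 43°N, 79°E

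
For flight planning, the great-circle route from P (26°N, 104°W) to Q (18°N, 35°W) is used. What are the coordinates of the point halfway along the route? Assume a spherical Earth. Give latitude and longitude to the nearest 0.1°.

From cos δ = sin φ₁ sin φ₂ + cos φ₁ cos φ₂ cos Δλ, the central angle is δ ≈ 1.113 rad (63.8°).
Interpolate at f = 1/2 with slerp weights a = sin((1−f)δ)/sin δ ≈ 0.589, b = sin(fδ)/sin δ ≈ 0.589.
p = a·p₁ + b·p₂ ≈ (0.331, -0.835, 0.440); φ = arcsin(p_z) ≈ 26.11°, λ = atan2(p_y, p_x) ≈ -68.39°.

≈ (26.1°N, 68.4°W)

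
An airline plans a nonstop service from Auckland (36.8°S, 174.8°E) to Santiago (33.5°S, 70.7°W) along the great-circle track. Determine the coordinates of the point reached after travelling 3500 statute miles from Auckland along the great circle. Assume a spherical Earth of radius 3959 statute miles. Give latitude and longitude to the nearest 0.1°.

Convert each endpoint to a unit vector on the sphere (x = cos φ cos λ, y = cos φ sin λ, z = sin φ).
The central angle between the endpoints is δ = arccos(p₁·p₂) ≈ 1.517 rad (86.9°). The total great-circle distance is δ·R ≈ 1.517 × 3959 ≈ 6006 mi, so the target fraction is f = 3500/6006 ≈ 0.583.
Interpolate at f ≈ 0.583 with slerp weights a = sin((1−f)δ)/sin δ ≈ 0.592, b = sin(fδ)/sin δ ≈ 0.774.
p = a·p₁ + b·p₂ ≈ (-0.259, -0.567, -0.782); φ = arcsin(p_z) ≈ -51.47°, λ = atan2(p_y, p_x) ≈ -114.57°.

≈ (51.5°S, 114.6°W)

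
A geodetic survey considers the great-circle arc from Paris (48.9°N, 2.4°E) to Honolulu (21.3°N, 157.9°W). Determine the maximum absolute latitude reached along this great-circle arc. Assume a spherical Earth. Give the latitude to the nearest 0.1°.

The great circle lies in the plane with unit normal n̂ = (p₁ × p₂)/|p₁ × p₂|.
Here n̂_z ≈ -0.217; the vertex latitude is φ_max = arccos|n̂_z| ≈ 77.5°.
Check via Clairaut: cos φ_max = |cos φ₁| · sin C = cos(48.9°)·sin(19.2°) ≈ 0.217, again giving ≈ 77.5°.

≈ 77.5°N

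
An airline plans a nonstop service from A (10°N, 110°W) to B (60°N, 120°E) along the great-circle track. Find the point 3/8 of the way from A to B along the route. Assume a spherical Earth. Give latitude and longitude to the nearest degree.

≈ (44°N, 129°W)

Convert each endpoint to a unit vector on the sphere (x = cos φ cos λ, y = cos φ sin λ, z = sin φ).
The central angle between the endpoints is δ = arccos(p₁·p₂) ≈ 1.738 rad (99.6°).
Interpolate at f = 3/8 with slerp weights a = sin((1−f)δ)/sin δ ≈ 0.897, b = sin(fδ)/sin δ ≈ 0.615.
p = a·p₁ + b·p₂ ≈ (-0.456, -0.564, 0.688); φ = arcsin(p_z) ≈ 43.51°, λ = atan2(p_y, p_x) ≈ -128.95°.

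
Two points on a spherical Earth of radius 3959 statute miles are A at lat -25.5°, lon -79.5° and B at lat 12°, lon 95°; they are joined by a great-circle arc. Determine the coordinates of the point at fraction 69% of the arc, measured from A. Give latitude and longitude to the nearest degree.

The haversine formula gives a central angle δ ≈ 2.889 rad (165.5°) between the endpoints.
Interpolate at f = 0.69 with slerp weights a = sin((1−f)δ)/sin δ ≈ 3.125, b = sin(fδ)/sin δ ≈ 3.651.
p = a·p₁ + b·p₂ ≈ (0.203, 0.784, -0.586); φ = arcsin(p_z) ≈ -35.90°, λ = atan2(p_y, p_x) ≈ 75.50°.

≈ lat -36°, lon 76°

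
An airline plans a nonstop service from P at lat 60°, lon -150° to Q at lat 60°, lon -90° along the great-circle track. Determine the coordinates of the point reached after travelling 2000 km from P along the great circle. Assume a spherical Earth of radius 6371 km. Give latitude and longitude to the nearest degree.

≈ lat 63°, lon -112°

Write both endpoints as unit vectors p₁, p₂ with components (cos φ cos λ, cos φ sin λ, sin φ).
The central angle between the endpoints is δ = arccos(p₁·p₂) ≈ 0.505 rad (29.0°). The total great-circle distance is δ·R ≈ 0.505 × 6371 ≈ 3220 km, so the target fraction is f = 2000/3220 ≈ 0.621.
Interpolate at f ≈ 0.621 with slerp weights a = sin((1−f)δ)/sin δ ≈ 0.393, b = sin(fδ)/sin δ ≈ 0.638.
p = a·p₁ + b·p₂ ≈ (-0.170, -0.417, 0.893); φ = arcsin(p_z) ≈ 63.22°, λ = atan2(p_y, p_x) ≈ -112.19°.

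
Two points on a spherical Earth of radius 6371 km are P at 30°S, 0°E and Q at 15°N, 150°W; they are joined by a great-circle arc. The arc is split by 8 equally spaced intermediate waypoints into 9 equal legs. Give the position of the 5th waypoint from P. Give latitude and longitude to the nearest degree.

Convert each endpoint to a unit vector on the sphere (x = cos φ cos λ, y = cos φ sin λ, z = sin φ).
The central angle between the endpoints is δ = arccos(p₁·p₂) ≈ 2.594 rad (148.6°).
Interpolate at f = 5/9 with slerp weights a = sin((1−f)δ)/sin δ ≈ 1.756, b = sin(fδ)/sin δ ≈ 1.905.
p = a·p₁ + b·p₂ ≈ (-0.073, -0.920, -0.385); φ = arcsin(p_z) ≈ -22.64°, λ = atan2(p_y, p_x) ≈ -94.53°.

≈ 23°S, 95°W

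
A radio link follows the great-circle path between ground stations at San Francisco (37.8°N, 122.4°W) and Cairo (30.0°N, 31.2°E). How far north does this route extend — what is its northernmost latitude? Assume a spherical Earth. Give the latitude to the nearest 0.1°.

≈ 71.4°N

The great circle lies in the plane with unit normal n̂ = (p₁ × p₂)/|p₁ × p₂|.
Here n̂_z ≈ +0.320; the vertex latitude is φ_max = arccos|n̂_z| ≈ 71.4°.
Check via Clairaut: cos φ_max = |cos φ₁| · sin C = cos(37.8°)·sin(23.9°) ≈ 0.320, again giving ≈ 71.4°.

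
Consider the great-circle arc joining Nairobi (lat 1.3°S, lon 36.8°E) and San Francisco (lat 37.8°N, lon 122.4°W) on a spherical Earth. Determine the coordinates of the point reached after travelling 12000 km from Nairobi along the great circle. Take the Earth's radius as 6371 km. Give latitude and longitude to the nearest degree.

≈ lat 60°N, lon 89°W

The haversine formula gives a central angle δ ≈ 2.422 rad (138.8°) between the endpoints. The total great-circle distance is δ·R ≈ 2.422 × 6371 ≈ 15433 km, so the target fraction is f = 12000/15433 ≈ 0.778.
Interpolate at f ≈ 0.778 with slerp weights a = sin((1−f)δ)/sin δ ≈ 0.779, b = sin(fδ)/sin δ ≈ 1.444.
p = a·p₁ + b·p₂ ≈ (0.012, -0.497, 0.868); φ = arcsin(p_z) ≈ 60.18°, λ = atan2(p_y, p_x) ≈ -88.60°.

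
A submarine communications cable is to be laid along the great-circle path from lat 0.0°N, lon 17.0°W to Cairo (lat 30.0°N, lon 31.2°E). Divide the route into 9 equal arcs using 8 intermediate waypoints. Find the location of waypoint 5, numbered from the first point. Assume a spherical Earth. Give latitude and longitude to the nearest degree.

Convert each endpoint to a unit vector on the sphere (x = cos φ cos λ, y = cos φ sin λ, z = sin φ).
The central angle between the endpoints is δ = arccos(p₁·p₂) ≈ 0.955 rad (54.7°).
Interpolate at f = 5/9 with slerp weights a = sin((1−f)δ)/sin δ ≈ 0.505, b = sin(fδ)/sin δ ≈ 0.620.
p = a·p₁ + b·p₂ ≈ (0.942, 0.131, 0.310); φ = arcsin(p_z) ≈ 18.06°, λ = atan2(p_y, p_x) ≈ 7.90°.

≈ lat 18°N, lon 8°E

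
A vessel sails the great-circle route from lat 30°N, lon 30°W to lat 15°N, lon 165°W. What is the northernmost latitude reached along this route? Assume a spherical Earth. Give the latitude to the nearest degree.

≈ 48°N

The great circle lies in the plane with unit normal n̂ = (p₁ × p₂)/|p₁ × p₂|.
Here n̂_z ≈ -0.667; the vertex latitude is φ_max = arccos|n̂_z| ≈ 48.2°.
Check via Clairaut: cos φ_max = |cos φ₁| · sin C = cos(30.0°)·sin(50.4°) ≈ 0.667, again giving ≈ 48.2°.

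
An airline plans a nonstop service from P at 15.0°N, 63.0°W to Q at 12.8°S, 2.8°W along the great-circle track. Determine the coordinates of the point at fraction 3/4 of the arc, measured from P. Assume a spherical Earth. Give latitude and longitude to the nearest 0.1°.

≈ 6.0°S, 18.0°W

The haversine formula gives a central angle δ ≈ 1.147 rad (65.7°) between the endpoints.
Interpolate at f = 3/4 with slerp weights a = sin((1−f)δ)/sin δ ≈ 0.310, b = sin(fδ)/sin δ ≈ 0.832.
p = a·p₁ + b·p₂ ≈ (0.946, -0.307, -0.104); φ = arcsin(p_z) ≈ -5.97°, λ = atan2(p_y, p_x) ≈ -17.96°.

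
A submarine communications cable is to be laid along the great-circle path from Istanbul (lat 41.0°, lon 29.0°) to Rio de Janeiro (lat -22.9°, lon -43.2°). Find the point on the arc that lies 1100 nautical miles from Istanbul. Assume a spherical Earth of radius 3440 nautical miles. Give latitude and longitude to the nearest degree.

≈ lat 31°, lon 10°

From cos δ = sin φ₁ sin φ₂ + cos φ₁ cos φ₂ cos Δλ, the central angle is δ ≈ 1.614 rad (92.5°). The total great-circle distance is δ·R ≈ 1.614 × 3440 ≈ 5551 nmi, so the target fraction is f = 1100/5551 ≈ 0.198.
Interpolate at f ≈ 0.198 with slerp weights a = sin((1−f)δ)/sin δ ≈ 0.963, b = sin(fδ)/sin δ ≈ 0.315.
p = a·p₁ + b·p₂ ≈ (0.847, 0.154, 0.509); φ = arcsin(p_z) ≈ 30.61°, λ = atan2(p_y, p_x) ≈ 10.30°.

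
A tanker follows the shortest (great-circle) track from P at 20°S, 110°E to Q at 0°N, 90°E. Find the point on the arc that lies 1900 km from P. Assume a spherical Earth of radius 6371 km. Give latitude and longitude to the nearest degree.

The haversine formula gives a central angle δ ≈ 0.489 rad (28.0°) between the endpoints. The total great-circle distance is δ·R ≈ 0.489 × 6371 ≈ 3112 km, so the target fraction is f = 1900/3112 ≈ 0.610.
Interpolate at f ≈ 0.610 with slerp weights a = sin((1−f)δ)/sin δ ≈ 0.403, b = sin(fδ)/sin δ ≈ 0.626.
p = a·p₁ + b·p₂ ≈ (-0.130, 0.982, -0.138); φ = arcsin(p_z) ≈ -7.92°, λ = atan2(p_y, p_x) ≈ 97.51°.

≈ 8°S, 98°E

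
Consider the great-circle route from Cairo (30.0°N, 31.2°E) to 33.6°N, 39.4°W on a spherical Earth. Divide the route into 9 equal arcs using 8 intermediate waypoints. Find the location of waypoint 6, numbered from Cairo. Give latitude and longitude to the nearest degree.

Write both endpoints as unit vectors p₁, p₂ with components (cos φ cos λ, cos φ sin λ, sin φ).
The central angle between the endpoints is δ = arccos(p₁·p₂) ≈ 1.028 rad (58.9°).
Interpolate at f = 6/9 with slerp weights a = sin((1−f)δ)/sin δ ≈ 0.392, b = sin(fδ)/sin δ ≈ 0.739.
p = a·p₁ + b·p₂ ≈ (0.766, -0.215, 0.605); φ = arcsin(p_z) ≈ 37.25°, λ = atan2(p_y, p_x) ≈ -15.65°.

≈ 37°N, 16°W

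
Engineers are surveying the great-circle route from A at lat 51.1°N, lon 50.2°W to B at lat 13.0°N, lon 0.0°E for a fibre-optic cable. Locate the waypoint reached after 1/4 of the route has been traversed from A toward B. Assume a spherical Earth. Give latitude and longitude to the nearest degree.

Write both endpoints as unit vectors p₁, p₂ with components (cos φ cos λ, cos φ sin λ, sin φ).
The central angle between the endpoints is δ = arccos(p₁·p₂) ≈ 0.968 rad (55.5°).
Interpolate at f = 1/4 with slerp weights a = sin((1−f)δ)/sin δ ≈ 0.806, b = sin(fδ)/sin δ ≈ 0.291.
p = a·p₁ + b·p₂ ≈ (0.607, -0.389, 0.693); φ = arcsin(p_z) ≈ 43.84°, λ = atan2(p_y, p_x) ≈ -32.62°.

≈ lat 44°N, lon 33°W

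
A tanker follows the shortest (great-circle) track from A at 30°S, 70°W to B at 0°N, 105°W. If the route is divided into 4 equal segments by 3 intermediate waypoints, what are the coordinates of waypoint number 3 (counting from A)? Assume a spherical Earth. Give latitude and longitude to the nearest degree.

≈ 8°S, 97°W

Convert each endpoint to a unit vector on the sphere (x = cos φ cos λ, y = cos φ sin λ, z = sin φ).
The central angle between the endpoints is δ = arccos(p₁·p₂) ≈ 0.782 rad (44.8°).
Interpolate at f = 3/4 with slerp weights a = sin((1−f)δ)/sin δ ≈ 0.276, b = sin(fδ)/sin δ ≈ 0.785.
p = a·p₁ + b·p₂ ≈ (-0.122, -0.983, -0.138); φ = arcsin(p_z) ≈ -7.92°, λ = atan2(p_y, p_x) ≈ -97.05°.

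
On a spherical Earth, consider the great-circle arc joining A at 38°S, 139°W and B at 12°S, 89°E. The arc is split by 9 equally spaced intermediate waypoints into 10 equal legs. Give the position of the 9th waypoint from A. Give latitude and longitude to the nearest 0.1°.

From cos δ = sin φ₁ sin φ₂ + cos φ₁ cos φ₂ cos Δλ, the central angle is δ ≈ 1.969 rad (112.8°).
Interpolate at f = 9/10 with slerp weights a = sin((1−f)δ)/sin δ ≈ 0.212, b = sin(fδ)/sin δ ≈ 1.063.
p = a·p₁ + b·p₂ ≈ (-0.108, 0.930, -0.352); φ = arcsin(p_z) ≈ -20.59°, λ = atan2(p_y, p_x) ≈ 96.63°.

≈ 20.6°S, 96.6°E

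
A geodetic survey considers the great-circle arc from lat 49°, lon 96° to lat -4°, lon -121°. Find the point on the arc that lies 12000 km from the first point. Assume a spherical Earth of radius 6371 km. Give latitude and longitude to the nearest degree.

≈ lat 11°, lon -129°

Write both endpoints as unit vectors p₁, p₂ with components (cos φ cos λ, cos φ sin λ, sin φ).
The central angle between the endpoints is δ = arccos(p₁·p₂) ≈ 2.184 rad (125.1°). The total great-circle distance is δ·R ≈ 2.184 × 6371 ≈ 13913 km, so the target fraction is f = 12000/13913 ≈ 0.863.
Interpolate at f ≈ 0.863 with slerp weights a = sin((1−f)δ)/sin δ ≈ 0.362, b = sin(fδ)/sin δ ≈ 1.163.
p = a·p₁ + b·p₂ ≈ (-0.622, -0.759, 0.192); φ = arcsin(p_z) ≈ 11.06°, λ = atan2(p_y, p_x) ≈ -129.36°.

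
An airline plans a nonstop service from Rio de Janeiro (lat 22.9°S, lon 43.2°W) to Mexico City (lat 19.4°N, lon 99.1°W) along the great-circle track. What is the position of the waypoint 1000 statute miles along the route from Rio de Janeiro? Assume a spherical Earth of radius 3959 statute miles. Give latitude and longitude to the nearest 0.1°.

≈ lat 14.5°S, lon 55.7°W

Write both endpoints as unit vectors p₁, p₂ with components (cos φ cos λ, cos φ sin λ, sin φ).
The central angle between the endpoints is δ = arccos(p₁·p₂) ≈ 1.205 rad (69.0°). The total great-circle distance is δ·R ≈ 1.205 × 3959 ≈ 4770 mi, so the target fraction is f = 1000/4770 ≈ 0.210.
Interpolate at f ≈ 0.210 with slerp weights a = sin((1−f)δ)/sin δ ≈ 0.872, b = sin(fδ)/sin δ ≈ 0.268.
p = a·p₁ + b·p₂ ≈ (0.546, -0.799, -0.251); φ = arcsin(p_z) ≈ -14.51°, λ = atan2(p_y, p_x) ≈ -55.67°.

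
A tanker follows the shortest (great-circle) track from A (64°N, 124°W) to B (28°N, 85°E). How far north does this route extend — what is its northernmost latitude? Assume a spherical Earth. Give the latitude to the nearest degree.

≈ 79°N

The great circle lies in the plane with unit normal n̂ = (p₁ × p₂)/|p₁ × p₂|.
Here n̂_z ≈ -0.188; the vertex latitude is φ_max = arccos|n̂_z| ≈ 79.1°.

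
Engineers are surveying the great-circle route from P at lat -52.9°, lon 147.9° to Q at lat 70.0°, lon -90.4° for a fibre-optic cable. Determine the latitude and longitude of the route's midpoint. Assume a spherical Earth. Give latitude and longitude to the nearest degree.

≈ lat 15°, lon -178°

Convert each endpoint to a unit vector on the sphere (x = cos φ cos λ, y = cos φ sin λ, z = sin φ).
The central angle between the endpoints is δ = arccos(p₁·p₂) ≈ 2.602 rad (149.1°).
Interpolate at f = 1/2 with slerp weights a = sin((1−f)δ)/sin δ ≈ 1.876, b = sin(fδ)/sin δ ≈ 1.876.
p = a·p₁ + b·p₂ ≈ (-0.963, -0.040, 0.267); φ = arcsin(p_z) ≈ 15.46°, λ = atan2(p_y, p_x) ≈ -177.61°.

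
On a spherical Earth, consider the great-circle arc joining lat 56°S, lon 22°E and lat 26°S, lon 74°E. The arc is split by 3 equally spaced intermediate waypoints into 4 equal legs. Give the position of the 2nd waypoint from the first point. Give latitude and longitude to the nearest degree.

≈ lat 44°S, lon 54°E

Write both endpoints as unit vectors p₁, p₂ with components (cos φ cos λ, cos φ sin λ, sin φ).
The central angle between the endpoints is δ = arccos(p₁·p₂) ≈ 0.833 rad (47.7°).
Interpolate at f = 2/4 with slerp weights a = sin((1−f)δ)/sin δ ≈ 0.547, b = sin(fδ)/sin δ ≈ 0.547.
p = a·p₁ + b·p₂ ≈ (0.419, 0.587, -0.693); φ = arcsin(p_z) ≈ -43.86°, λ = atan2(p_y, p_x) ≈ 54.48°.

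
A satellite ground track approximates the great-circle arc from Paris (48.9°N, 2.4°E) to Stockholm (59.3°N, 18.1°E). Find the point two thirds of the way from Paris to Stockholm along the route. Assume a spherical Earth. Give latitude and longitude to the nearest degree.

≈ 56°N, 12°E

Write both endpoints as unit vectors p₁, p₂ with components (cos φ cos λ, cos φ sin λ, sin φ).
The central angle between the endpoints is δ = arccos(p₁·p₂) ≈ 0.241 rad (13.8°).
Interpolate at f = 2/3 with slerp weights a = sin((1−f)δ)/sin δ ≈ 0.336, b = sin(fδ)/sin δ ≈ 0.670.
p = a·p₁ + b·p₂ ≈ (0.546, 0.116, 0.830); φ = arcsin(p_z) ≈ 56.07°, λ = atan2(p_y, p_x) ≈ 11.95°.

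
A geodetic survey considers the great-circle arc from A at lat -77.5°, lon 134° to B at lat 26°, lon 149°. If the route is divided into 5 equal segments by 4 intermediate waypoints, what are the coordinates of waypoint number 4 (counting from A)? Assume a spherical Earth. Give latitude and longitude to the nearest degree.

≈ lat 5°, lon 148°

The haversine formula gives a central angle δ ≈ 1.813 rad (103.9°) between the endpoints.
Interpolate at f = 4/5 with slerp weights a = sin((1−f)δ)/sin δ ≈ 0.365, b = sin(fδ)/sin δ ≈ 1.023.
p = a·p₁ + b·p₂ ≈ (-0.843, 0.530, 0.092); φ = arcsin(p_z) ≈ 5.25°, λ = atan2(p_y, p_x) ≈ 147.82°.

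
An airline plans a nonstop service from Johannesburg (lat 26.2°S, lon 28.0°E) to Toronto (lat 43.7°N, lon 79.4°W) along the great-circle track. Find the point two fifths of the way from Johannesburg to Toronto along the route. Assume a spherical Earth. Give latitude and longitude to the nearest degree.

The haversine formula gives a central angle δ ≈ 2.093 rad (119.9°) between the endpoints.
Interpolate at f = 2/5 with slerp weights a = sin((1−f)δ)/sin δ ≈ 1.097, b = sin(fδ)/sin δ ≈ 0.857.
p = a·p₁ + b·p₂ ≈ (0.983, -0.147, 0.108); φ = arcsin(p_z) ≈ 6.19°, λ = atan2(p_y, p_x) ≈ -8.50°.

≈ lat 6°N, lon 9°W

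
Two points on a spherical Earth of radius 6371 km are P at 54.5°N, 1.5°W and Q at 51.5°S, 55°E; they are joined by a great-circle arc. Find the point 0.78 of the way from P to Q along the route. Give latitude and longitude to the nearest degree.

Write both endpoints as unit vectors p₁, p₂ with components (cos φ cos λ, cos φ sin λ, sin φ).
The central angle between the endpoints is δ = arccos(p₁·p₂) ≈ 2.024 rad (116.0°).
Interpolate at f = 0.78 with slerp weights a = sin((1−f)δ)/sin δ ≈ 0.479, b = sin(fδ)/sin δ ≈ 1.112.
p = a·p₁ + b·p₂ ≈ (0.675, 0.560, -0.480); φ = arcsin(p_z) ≈ -28.71°, λ = atan2(p_y, p_x) ≈ 39.67°.

≈ 29°S, 40°E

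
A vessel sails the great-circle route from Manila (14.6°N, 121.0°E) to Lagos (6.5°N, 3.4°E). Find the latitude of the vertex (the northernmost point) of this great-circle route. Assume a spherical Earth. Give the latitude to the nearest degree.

The great circle lies in the plane with unit normal n̂ = (p₁ × p₂)/|p₁ × p₂|.
Here n̂_z ≈ -0.937; the vertex latitude is φ_max = arccos|n̂_z| ≈ 20.4°.

≈ 20°N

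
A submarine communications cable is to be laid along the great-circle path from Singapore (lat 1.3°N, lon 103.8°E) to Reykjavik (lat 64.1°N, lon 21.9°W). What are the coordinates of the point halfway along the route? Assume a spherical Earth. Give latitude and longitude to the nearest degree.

≈ lat 48°N, lon 78°E

Write both endpoints as unit vectors p₁, p₂ with components (cos φ cos λ, cos φ sin λ, sin φ).
The central angle between the endpoints is δ = arccos(p₁·p₂) ≈ 1.807 rad (103.6°).
Interpolate at f = 1/2 with slerp weights a = sin((1−f)δ)/sin δ ≈ 0.808, b = sin(fδ)/sin δ ≈ 0.808.
p = a·p₁ + b·p₂ ≈ (0.135, 0.653, 0.745); φ = arcsin(p_z) ≈ 48.19°, λ = atan2(p_y, p_x) ≈ 78.33°.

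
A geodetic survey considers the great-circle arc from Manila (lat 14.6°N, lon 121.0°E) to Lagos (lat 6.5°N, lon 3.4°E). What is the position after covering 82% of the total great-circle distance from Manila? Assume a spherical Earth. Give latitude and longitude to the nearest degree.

≈ lat 13°N, lon 23°E

Convert each endpoint to a unit vector on the sphere (x = cos φ cos λ, y = cos φ sin λ, z = sin φ).
The central angle between the endpoints is δ = arccos(p₁·p₂) ≈ 2.001 rad (114.6°).
Interpolate at f = 0.82 with slerp weights a = sin((1−f)δ)/sin δ ≈ 0.388, b = sin(fδ)/sin δ ≈ 1.097.
p = a·p₁ + b·p₂ ≈ (0.895, 0.386, 0.222); φ = arcsin(p_z) ≈ 12.82°, λ = atan2(p_y, p_x) ≈ 23.34°.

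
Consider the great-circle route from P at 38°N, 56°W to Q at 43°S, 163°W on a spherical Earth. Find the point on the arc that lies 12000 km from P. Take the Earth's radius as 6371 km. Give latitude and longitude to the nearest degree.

Convert each endpoint to a unit vector on the sphere (x = cos φ cos λ, y = cos φ sin λ, z = sin φ).
The central angle between the endpoints is δ = arccos(p₁·p₂) ≈ 2.200 rad (126.0°). The total great-circle distance is δ·R ≈ 2.200 × 6371 ≈ 14015 km, so the target fraction is f = 12000/14015 ≈ 0.856.
Interpolate at f ≈ 0.856 with slerp weights a = sin((1−f)δ)/sin δ ≈ 0.385, b = sin(fδ)/sin δ ≈ 1.177.
p = a·p₁ + b·p₂ ≈ (-0.653, -0.503, -0.566); φ = arcsin(p_z) ≈ -34.45°, λ = atan2(p_y, p_x) ≈ -142.42°.

≈ 34°S, 142°W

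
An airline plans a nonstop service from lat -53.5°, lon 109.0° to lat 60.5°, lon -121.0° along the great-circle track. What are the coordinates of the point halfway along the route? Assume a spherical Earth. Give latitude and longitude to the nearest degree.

Convert each endpoint to a unit vector on the sphere (x = cos φ cos λ, y = cos φ sin λ, z = sin φ).
The central angle between the endpoints is δ = arccos(p₁·p₂) ≈ 2.664 rad (152.6°).
Interpolate at f = 1/2 with slerp weights a = sin((1−f)δ)/sin δ ≈ 2.112, b = sin(fδ)/sin δ ≈ 2.112.
p = a·p₁ + b·p₂ ≈ (-0.945, 0.296, 0.140); φ = arcsin(p_z) ≈ 8.07°, λ = atan2(p_y, p_x) ≈ 162.58°.

≈ lat 8°, lon 163°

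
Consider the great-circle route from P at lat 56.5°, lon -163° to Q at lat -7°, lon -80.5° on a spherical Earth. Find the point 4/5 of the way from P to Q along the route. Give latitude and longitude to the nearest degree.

≈ lat 8°, lon -91°

Write both endpoints as unit vectors p₁, p₂ with components (cos φ cos λ, cos φ sin λ, sin φ).
The central angle between the endpoints is δ = arccos(p₁·p₂) ≈ 1.601 rad (91.7°).
Interpolate at f = 4/5 with slerp weights a = sin((1−f)δ)/sin δ ≈ 0.315, b = sin(fδ)/sin δ ≈ 0.959.
p = a·p₁ + b·p₂ ≈ (-0.009, -0.989, 0.146); φ = arcsin(p_z) ≈ 8.38°, λ = atan2(p_y, p_x) ≈ -90.53°.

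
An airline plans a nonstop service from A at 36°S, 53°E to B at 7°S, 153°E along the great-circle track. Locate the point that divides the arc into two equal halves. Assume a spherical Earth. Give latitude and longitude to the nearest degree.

≈ 31°S, 110°E

Convert each endpoint to a unit vector on the sphere (x = cos φ cos λ, y = cos φ sin λ, z = sin φ).
The central angle between the endpoints is δ = arccos(p₁·p₂) ≈ 1.639 rad (93.9°).
Interpolate at f = 1/2 with slerp weights a = sin((1−f)δ)/sin δ ≈ 0.732, b = sin(fδ)/sin δ ≈ 0.732.
p = a·p₁ + b·p₂ ≈ (-0.291, 0.803, -0.520); φ = arcsin(p_z) ≈ -31.31°, λ = atan2(p_y, p_x) ≈ 109.92°.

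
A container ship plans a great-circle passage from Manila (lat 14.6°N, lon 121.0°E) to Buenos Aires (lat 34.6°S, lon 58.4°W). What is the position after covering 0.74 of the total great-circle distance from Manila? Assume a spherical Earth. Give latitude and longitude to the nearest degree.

≈ lat 76°S, lon 54°W

Write both endpoints as unit vectors p₁, p₂ with components (cos φ cos λ, cos φ sin λ, sin φ).
The central angle between the endpoints is δ = arccos(p₁·p₂) ≈ 2.792 rad (160.0°).
Interpolate at f = 0.74 with slerp weights a = sin((1−f)δ)/sin δ ≈ 1.940, b = sin(fδ)/sin δ ≈ 2.571.
p = a·p₁ + b·p₂ ≈ (0.142, -0.193, -0.971); φ = arcsin(p_z) ≈ -76.14°, λ = atan2(p_y, p_x) ≈ -53.69°.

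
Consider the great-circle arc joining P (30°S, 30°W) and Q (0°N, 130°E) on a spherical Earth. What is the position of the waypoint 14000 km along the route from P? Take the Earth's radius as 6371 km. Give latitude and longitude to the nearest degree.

≈ (16°S, 120°E)

Convert each endpoint to a unit vector on the sphere (x = cos φ cos λ, y = cos φ sin λ, z = sin φ).
The central angle between the endpoints is δ = arccos(p₁·p₂) ≈ 2.521 rad (144.5°). The total great-circle distance is δ·R ≈ 2.521 × 6371 ≈ 16064 km, so the target fraction is f = 14000/16064 ≈ 0.872.
Interpolate at f ≈ 0.872 with slerp weights a = sin((1−f)δ)/sin δ ≈ 0.548, b = sin(fδ)/sin δ ≈ 1.394.
p = a·p₁ + b·p₂ ≈ (-0.485, 0.830, -0.274); φ = arcsin(p_z) ≈ -15.90°, λ = atan2(p_y, p_x) ≈ 120.29°.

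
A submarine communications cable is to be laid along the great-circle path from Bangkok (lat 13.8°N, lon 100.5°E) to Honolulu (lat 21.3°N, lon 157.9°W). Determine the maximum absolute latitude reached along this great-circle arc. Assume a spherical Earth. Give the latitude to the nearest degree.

≈ 27°N

The great circle lies in the plane with unit normal n̂ = (p₁ × p₂)/|p₁ × p₂|.
Here n̂_z ≈ +0.890; the vertex latitude is φ_max = arccos|n̂_z| ≈ 27.1°.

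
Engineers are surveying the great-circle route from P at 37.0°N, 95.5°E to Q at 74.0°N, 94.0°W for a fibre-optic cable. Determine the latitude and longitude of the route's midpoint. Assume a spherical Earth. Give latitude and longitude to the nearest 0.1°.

Write both endpoints as unit vectors p₁, p₂ with components (cos φ cos λ, cos φ sin λ, sin φ).
The central angle between the endpoints is δ = arccos(p₁·p₂) ≈ 1.201 rad (68.8°).
Interpolate at f = 1/2 with slerp weights a = sin((1−f)δ)/sin δ ≈ 0.606, b = sin(fδ)/sin δ ≈ 0.606.
p = a·p₁ + b·p₂ ≈ (-0.058, 0.315, 0.947); φ = arcsin(p_z) ≈ 71.31°, λ = atan2(p_y, p_x) ≈ 100.44°.

≈ 71.3°N, 100.4°E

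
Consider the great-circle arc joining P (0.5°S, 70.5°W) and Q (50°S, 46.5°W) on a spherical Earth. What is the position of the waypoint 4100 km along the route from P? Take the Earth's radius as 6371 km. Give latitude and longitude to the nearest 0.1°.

≈ (35.1°S, 56.7°W)

Write both endpoints as unit vectors p₁, p₂ with components (cos φ cos λ, cos φ sin λ, sin φ).
The central angle between the endpoints is δ = arccos(p₁·p₂) ≈ 0.935 rad (53.6°). The total great-circle distance is δ·R ≈ 0.935 × 6371 ≈ 5956 km, so the target fraction is f = 4100/5956 ≈ 0.688.
Interpolate at f ≈ 0.688 with slerp weights a = sin((1−f)δ)/sin δ ≈ 0.357, b = sin(fδ)/sin δ ≈ 0.746.
p = a·p₁ + b·p₂ ≈ (0.449, -0.684, -0.574); φ = arcsin(p_z) ≈ -35.06°, λ = atan2(p_y, p_x) ≈ -56.72°.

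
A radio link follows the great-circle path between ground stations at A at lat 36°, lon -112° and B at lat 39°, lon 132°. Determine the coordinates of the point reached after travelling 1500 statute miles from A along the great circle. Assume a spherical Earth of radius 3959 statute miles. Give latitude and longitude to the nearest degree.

The haversine formula gives a central angle δ ≈ 1.476 rad (84.6°) between the endpoints. The total great-circle distance is δ·R ≈ 1.476 × 3959 ≈ 5845 mi, so the target fraction is f = 1500/5845 ≈ 0.257.
Interpolate at f ≈ 0.257 with slerp weights a = sin((1−f)δ)/sin δ ≈ 0.894, b = sin(fδ)/sin δ ≈ 0.372.
p = a·p₁ + b·p₂ ≈ (-0.464, -0.456, 0.759); φ = arcsin(p_z) ≈ 49.40°, λ = atan2(p_y, p_x) ≈ -135.50°.

≈ lat 49°, lon -136°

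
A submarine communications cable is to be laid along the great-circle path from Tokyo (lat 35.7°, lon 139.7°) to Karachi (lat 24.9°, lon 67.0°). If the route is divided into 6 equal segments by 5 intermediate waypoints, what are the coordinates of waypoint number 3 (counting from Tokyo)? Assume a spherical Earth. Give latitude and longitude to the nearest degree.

From cos δ = sin φ₁ sin φ₂ + cos φ₁ cos φ₂ cos Δλ, the central angle is δ ≈ 1.087 rad (62.3°).
Interpolate at f = 3/6 with slerp weights a = sin((1−f)δ)/sin δ ≈ 0.584, b = sin(fδ)/sin δ ≈ 0.584.
p = a·p₁ + b·p₂ ≈ (-0.155, 0.795, 0.587); φ = arcsin(p_z) ≈ 35.94°, λ = atan2(p_y, p_x) ≈ 101.02°.

≈ lat 36°, lon 101°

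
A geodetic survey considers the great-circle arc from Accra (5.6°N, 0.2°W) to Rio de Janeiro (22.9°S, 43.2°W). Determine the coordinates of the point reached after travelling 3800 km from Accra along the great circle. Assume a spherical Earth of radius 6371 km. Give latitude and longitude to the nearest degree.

From cos δ = sin φ₁ sin φ₂ + cos φ₁ cos φ₂ cos Δλ, the central angle is δ ≈ 0.886 rad (50.8°). The total great-circle distance is δ·R ≈ 0.886 × 6371 ≈ 5645 km, so the target fraction is f = 3800/5645 ≈ 0.673.
Interpolate at f ≈ 0.673 with slerp weights a = sin((1−f)δ)/sin δ ≈ 0.369, b = sin(fδ)/sin δ ≈ 0.725.
p = a·p₁ + b·p₂ ≈ (0.854, -0.459, -0.246); φ = arcsin(p_z) ≈ -14.25°, λ = atan2(p_y, p_x) ≈ -28.24°.

≈ 14°S, 28°W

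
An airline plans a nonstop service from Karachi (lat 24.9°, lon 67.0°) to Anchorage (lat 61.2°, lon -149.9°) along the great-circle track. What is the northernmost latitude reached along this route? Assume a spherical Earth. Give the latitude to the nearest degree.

The great circle lies in the plane with unit normal n̂ = (p₁ × p₂)/|p₁ × p₂|.
Here n̂_z ≈ +0.262; the vertex latitude is φ_max = arccos|n̂_z| ≈ 74.8°.
Check via Clairaut: cos φ_max = |cos φ₁| · sin C = cos(24.9°)·sin(16.8°) ≈ 0.262, again giving ≈ 74.8°.

≈ 75°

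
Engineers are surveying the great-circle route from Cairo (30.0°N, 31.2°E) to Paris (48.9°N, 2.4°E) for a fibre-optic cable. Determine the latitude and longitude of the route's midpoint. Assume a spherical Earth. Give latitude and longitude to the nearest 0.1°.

≈ (40.3°N, 18.8°E)

From cos δ = sin φ₁ sin φ₂ + cos φ₁ cos φ₂ cos Δλ, the central angle is δ ≈ 0.504 rad (28.9°).
Interpolate at f = 1/2 with slerp weights a = sin((1−f)δ)/sin δ ≈ 0.516, b = sin(fδ)/sin δ ≈ 0.516.
p = a·p₁ + b·p₂ ≈ (0.722, 0.246, 0.647); φ = arcsin(p_z) ≈ 40.33°, λ = atan2(p_y, p_x) ≈ 18.81°.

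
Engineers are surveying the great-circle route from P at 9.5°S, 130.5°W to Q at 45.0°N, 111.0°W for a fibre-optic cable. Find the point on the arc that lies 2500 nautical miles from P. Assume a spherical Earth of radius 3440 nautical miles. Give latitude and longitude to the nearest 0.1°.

≈ 30.4°N, 118.0°W

Convert each endpoint to a unit vector on the sphere (x = cos φ cos λ, y = cos φ sin λ, z = sin φ).
The central angle between the endpoints is δ = arccos(p₁·p₂) ≈ 1.000 rad (57.3°). The total great-circle distance is δ·R ≈ 1.000 × 3440 ≈ 3438 nmi, so the target fraction is f = 2500/3438 ≈ 0.727.
Interpolate at f ≈ 0.727 with slerp weights a = sin((1−f)δ)/sin δ ≈ 0.320, b = sin(fδ)/sin δ ≈ 0.790.
p = a·p₁ + b·p₂ ≈ (-0.405, -0.762, 0.506); φ = arcsin(p_z) ≈ 30.37°, λ = atan2(p_y, p_x) ≈ -118.02°.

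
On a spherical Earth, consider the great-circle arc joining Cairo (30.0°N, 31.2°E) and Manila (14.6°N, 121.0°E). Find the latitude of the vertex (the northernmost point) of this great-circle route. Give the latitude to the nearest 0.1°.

The great circle lies in the plane with unit normal n̂ = (p₁ × p₂)/|p₁ × p₂|.
Here n̂_z ≈ +0.845; the vertex latitude is φ_max = arccos|n̂_z| ≈ 32.3°.
Check via Clairaut: cos φ_max = |cos φ₁| · sin C = cos(30.0°)·sin(77.4°) ≈ 0.845, again giving ≈ 32.3°.

≈ 32.3°N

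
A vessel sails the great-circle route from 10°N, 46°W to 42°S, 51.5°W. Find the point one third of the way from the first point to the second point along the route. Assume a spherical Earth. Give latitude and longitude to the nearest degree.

The haversine formula gives a central angle δ ≈ 0.912 rad (52.2°) between the endpoints.
Interpolate at f = 1/3 with slerp weights a = sin((1−f)δ)/sin δ ≈ 0.722, b = sin(fδ)/sin δ ≈ 0.379.
p = a·p₁ + b·p₂ ≈ (0.669, -0.732, -0.128); φ = arcsin(p_z) ≈ -7.35°, λ = atan2(p_y, p_x) ≈ -47.56°.

≈ 7°S, 48°W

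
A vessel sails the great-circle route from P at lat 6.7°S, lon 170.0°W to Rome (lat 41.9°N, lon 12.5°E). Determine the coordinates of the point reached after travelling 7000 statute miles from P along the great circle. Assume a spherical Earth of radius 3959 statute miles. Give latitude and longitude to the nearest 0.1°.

The haversine formula gives a central angle δ ≈ 2.526 rad (144.7°) between the endpoints. The total great-circle distance is δ·R ≈ 2.526 × 3959 ≈ 10001 mi, so the target fraction is f = 7000/10001 ≈ 0.700.
Interpolate at f ≈ 0.700 with slerp weights a = sin((1−f)δ)/sin δ ≈ 1.190, b = sin(fδ)/sin δ ≈ 1.698.
p = a·p₁ + b·p₂ ≈ (0.070, 0.068, 0.995); φ = arcsin(p_z) ≈ 84.40°, λ = atan2(p_y, p_x) ≈ 44.41°.

≈ lat 84.4°N, lon 44.4°E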